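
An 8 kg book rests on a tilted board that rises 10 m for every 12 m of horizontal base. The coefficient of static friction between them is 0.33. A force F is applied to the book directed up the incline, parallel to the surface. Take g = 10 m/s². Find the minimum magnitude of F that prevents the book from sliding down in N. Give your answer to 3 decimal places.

30.934 N

The normal force is N = mg cos 39.81° = 61.458 N. With F at its minimum the book is on the verge of sliding down, so static friction is at its maximum μ_s N = 0.33 × 61.458 = 20.281 N and acts up the slope.
Equilibrium along the incline: F + μ_s N = mg sin 39.81°, so F = 51.215 − 20.281 = 30.934 N.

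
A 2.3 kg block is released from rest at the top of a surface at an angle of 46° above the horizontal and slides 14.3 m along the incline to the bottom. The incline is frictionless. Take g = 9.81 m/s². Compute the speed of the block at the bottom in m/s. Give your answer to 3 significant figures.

14.2 m/s

The weight component along the incline is mg sin 46° = 16.230 N and the normal force is N = mg cos 46° = 15.674 N.
With no friction, a = g sin 46° = 7.0567 m/s².
Starting from rest over a distance of 14.3 m, v² = 2aL = 2 × 7.0567 × 14.3 = 201.8216, so v = 14.2064 m/s.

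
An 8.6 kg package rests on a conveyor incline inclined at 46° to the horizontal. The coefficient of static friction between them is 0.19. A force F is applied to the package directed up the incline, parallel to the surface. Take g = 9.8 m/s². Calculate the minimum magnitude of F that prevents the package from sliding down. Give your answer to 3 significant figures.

49.5 N

The normal force is N = mg cos 46° = 58.546 N. With F at its minimum the package is on the verge of sliding down, so static friction is at its maximum μ_s N = 0.19 × 58.546 = 11.124 N and acts up the slope.
Equilibrium along the incline: F + μ_s N = mg sin 46°, so F = 60.626 − 11.124 = 49.502 N.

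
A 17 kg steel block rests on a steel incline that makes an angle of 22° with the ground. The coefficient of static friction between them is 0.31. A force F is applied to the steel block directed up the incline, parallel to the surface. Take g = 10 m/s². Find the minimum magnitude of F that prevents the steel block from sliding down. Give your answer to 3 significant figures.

14.8 N

The normal force is N = mg cos 22° = 157.621 N. With F at its minimum the steel block is on the verge of sliding down, so static friction is at its maximum μ_s N = 0.31 × 157.621 = 48.863 N and acts up the slope.
Equilibrium along the incline: F + μ_s N = mg sin 22°, so F = 63.683 − 48.863 = 14.820 N.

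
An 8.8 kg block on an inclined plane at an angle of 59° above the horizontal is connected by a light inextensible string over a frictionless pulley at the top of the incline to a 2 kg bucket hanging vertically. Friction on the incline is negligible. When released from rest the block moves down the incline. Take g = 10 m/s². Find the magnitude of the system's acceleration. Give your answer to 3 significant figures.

For the block on the incline: the weight component along the slope is m₁g sin 59° = 8.8 × 10 × 0.8572 = 75.434 N and the normal force is N = m₁g cos 59° = 45.323 N.
Newton's second law for the block (down-slope positive): 75.434 − T = 8.8 a. For the hanging bucket (upward positive): T − 2 × 10 = 2 a.
Adding the two equations eliminates T: 55.434 = 10.8 a, so a = 5.1328 m/s².

5.13 m/s²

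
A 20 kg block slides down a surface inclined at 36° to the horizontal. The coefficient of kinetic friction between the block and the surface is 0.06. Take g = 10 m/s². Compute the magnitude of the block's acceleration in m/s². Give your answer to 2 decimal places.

Resolving the weight along the incline: the component pulling the block down the slope is mg sin 36° = 20 × 10 × 0.5878 = 117.560 N, and the normal force is N = mg cos 36° = 20 × 10 × 0.8090 = 161.800 N.
Kinetic friction acts up the slope with magnitude f = μN = 0.06 × 161.800 = 9.708 N.
Net force along the incline is 117.560 − 9.708 = 107.852 N, so a = 107.852 / 20 = 5.3926 m/s².

5.39 m/s²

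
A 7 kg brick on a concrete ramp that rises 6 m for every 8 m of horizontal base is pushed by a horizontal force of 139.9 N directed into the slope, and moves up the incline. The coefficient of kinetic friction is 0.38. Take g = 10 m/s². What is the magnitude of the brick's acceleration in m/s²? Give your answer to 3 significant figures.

2.39 m/s²

The horizontal push has components F cos 36.87° = 139.9 × 0.8000 = 111.920 N up the incline and F sin 36.87° = 139.9 × 0.6000 = 83.940 N pressing into the surface.
The normal force is therefore N = mg cos 36.87° + F sin 36.87° = 56.000 + 83.940 = 139.940 N, and kinetic friction down the slope is μN = 0.38 × 139.940 = 53.177 N.
Along the incline: F cos 36.87° − mg sin 36.87° − μN = ma, so 111.920 − 42.000 − 53.177 = 7 a, giving a = 2.3919 m/s².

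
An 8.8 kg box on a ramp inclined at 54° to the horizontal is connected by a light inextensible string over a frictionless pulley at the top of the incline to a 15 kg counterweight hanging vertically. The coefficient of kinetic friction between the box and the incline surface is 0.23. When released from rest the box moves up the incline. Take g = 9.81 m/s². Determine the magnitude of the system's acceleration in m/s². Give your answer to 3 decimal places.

2.758 m/s²

For the box on the incline: the weight component along the slope is m₁g sin 54° = 8.8 × 9.81 × 0.8090 = 69.839 N and the normal force is N = m₁g cos 54° = 50.742 N.
Kinetic friction opposes the box's motion up the incline: f = μN = 0.23 × 50.742 = 11.671 N acting down the slope.
Newton's second law for the box (up-slope positive): T − 69.839 − 11.671 = 8.8 a. For the hanging counterweight (downward positive): 15 × 9.81 − T = 15 a.
Adding the two equations eliminates T: 65.640 = 23.8 a, so a = 2.7580 m/s².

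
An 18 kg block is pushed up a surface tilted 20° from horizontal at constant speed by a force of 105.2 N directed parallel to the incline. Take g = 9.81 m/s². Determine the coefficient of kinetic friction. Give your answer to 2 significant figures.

At constant speed ΣF = 0 along the incline. The applied 105.2 N acts up the slope; the weight component mg sin 20° = 60.394 N and kinetic friction μN both act down the slope.
So 105.2 = 60.394 + μ × 165.931, giving μ = (105.2 − 60.394) / 165.931 = 0.2700.

0.27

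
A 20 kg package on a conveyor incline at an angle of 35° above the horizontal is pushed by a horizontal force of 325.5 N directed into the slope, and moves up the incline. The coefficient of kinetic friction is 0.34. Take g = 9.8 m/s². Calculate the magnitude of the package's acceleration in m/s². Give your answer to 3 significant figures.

The horizontal push has components F cos 35° = 325.5 × 0.8192 = 266.650 N up the incline and F sin 35° = 325.5 × 0.5736 = 186.707 N pressing into the surface.
The normal force is therefore N = mg cos 35° + F sin 35° = 160.563 + 186.707 = 347.270 N, and kinetic friction down the slope is μN = 0.34 × 347.270 = 118.072 N.
Along the incline: F cos 35° − mg sin 35° − μN = ma, so 266.650 − 112.426 − 118.072 = 20 a, giving a = 1.8076 m/s².

1.81 m/s²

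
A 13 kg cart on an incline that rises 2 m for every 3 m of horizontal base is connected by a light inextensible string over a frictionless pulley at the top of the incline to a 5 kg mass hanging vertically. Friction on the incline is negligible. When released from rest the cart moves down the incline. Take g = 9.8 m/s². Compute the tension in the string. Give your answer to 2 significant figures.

For the cart on the incline: the weight component along the slope is m₁g sin 33.69° = 13 × 9.8 × 0.5547 = 70.669 N and the normal force is N = m₁g cos 33.69° = 106.003 N.
Newton's second law for the cart (down-slope positive): 70.669 − T = 13 a. For the hanging mass (upward positive): T − 5 × 9.8 = 5 a.
Adding the two equations eliminates T: 21.669 = 18 a, so a = 1.2038 m/s².
Then from the hanging mass's equation, T = 5 × (9.8 + 1.2038) = 55.019 N.

55 N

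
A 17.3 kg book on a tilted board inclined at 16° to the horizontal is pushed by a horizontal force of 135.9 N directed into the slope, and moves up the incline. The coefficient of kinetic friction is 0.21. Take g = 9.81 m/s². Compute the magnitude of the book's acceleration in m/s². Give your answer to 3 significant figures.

The horizontal push has components F cos 16° = 135.9 × 0.9613 = 130.641 N up the incline and F sin 16° = 135.9 × 0.2756 = 37.454 N pressing into the surface.
The normal force is therefore N = mg cos 16° + F sin 16° = 163.145 + 37.454 = 200.599 N, and kinetic friction down the slope is μN = 0.21 × 200.599 = 42.126 N.
Along the incline: F cos 16° − mg sin 16° − μN = ma, so 130.641 − 46.773 − 42.126 = 17.3 a, giving a = 2.4128 m/s².

2.41 m/s²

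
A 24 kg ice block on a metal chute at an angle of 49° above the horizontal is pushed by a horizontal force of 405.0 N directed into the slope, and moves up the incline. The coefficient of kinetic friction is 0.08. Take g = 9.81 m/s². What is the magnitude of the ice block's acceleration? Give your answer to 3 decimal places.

2.134 m/s²

The horizontal push has components F cos 49° = 405.0 × 0.6561 = 265.721 N up the incline and F sin 49° = 405.0 × 0.7547 = 305.654 N pressing into the surface.
The normal force is therefore N = mg cos 49° + F sin 49° = 154.472 + 305.654 = 460.126 N, and kinetic friction down the slope is μN = 0.08 × 460.126 = 36.810 N.
Along the incline: F cos 49° − mg sin 49° − μN = ma, so 265.721 − 177.687 − 36.810 = 24 a, giving a = 2.1343 m/s².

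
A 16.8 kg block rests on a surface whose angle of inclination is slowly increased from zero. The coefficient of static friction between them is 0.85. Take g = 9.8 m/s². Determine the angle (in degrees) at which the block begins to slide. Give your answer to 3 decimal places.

At the threshold of sliding, static friction is at its maximum μ_s N and exactly balances the weight component along the incline: mg sin θ = μ_s mg cos θ.
Hence tan θ = μ_s = 0.85, so θ = arctan(0.85) = 40.3645°.

40.365°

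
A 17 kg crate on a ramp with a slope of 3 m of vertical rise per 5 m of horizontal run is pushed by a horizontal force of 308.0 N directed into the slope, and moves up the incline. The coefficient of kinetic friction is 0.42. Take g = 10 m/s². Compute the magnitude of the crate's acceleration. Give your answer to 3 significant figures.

The horizontal push has components F cos 30.96° = 308.0 × 0.8575 = 264.110 N up the incline and F sin 30.96° = 308.0 × 0.5145 = 158.466 N pressing into the surface.
The normal force is therefore N = mg cos 30.96° + F sin 30.96° = 145.775 + 158.466 = 304.241 N, and kinetic friction down the slope is μN = 0.42 × 304.241 = 127.781 N.
Along the incline: F cos 30.96° − mg sin 30.96° − μN = ma, so 264.110 − 87.465 − 127.781 = 17 a, giving a = 2.8744 m/s².

2.87 m/s²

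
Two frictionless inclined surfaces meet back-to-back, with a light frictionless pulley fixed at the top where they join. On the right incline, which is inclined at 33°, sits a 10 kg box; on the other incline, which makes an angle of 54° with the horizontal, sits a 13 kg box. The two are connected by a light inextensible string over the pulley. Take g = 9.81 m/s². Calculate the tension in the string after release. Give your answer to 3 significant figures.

75.1 N

Resolve each weight along its own incline: the 10 kg mass has component 10 × 9.81 × sin 33° = 53.429 N down its slope, and the 13 kg mass has 13 × 9.81 × sin 54° = 103.174 N down its slope.
The 13 kg side's 103.174 N exceeds the other side's 53.429 N, so that mass slides down and the 10 kg mass slides up. Taking that direction as positive, Newton's second law for the whole system gives 103.174 − 53.429 = (10 + 13) a, so a = 49.745 / 23 = 2.1628 m/s².
For the 10 kg mass (up-slope positive): T − 53.429 = 10 × 2.1628, so T = 75.057 N.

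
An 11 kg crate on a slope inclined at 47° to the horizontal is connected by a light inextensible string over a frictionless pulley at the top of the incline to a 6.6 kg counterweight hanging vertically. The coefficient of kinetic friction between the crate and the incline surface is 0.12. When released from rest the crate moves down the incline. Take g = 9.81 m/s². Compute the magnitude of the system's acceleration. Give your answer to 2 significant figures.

For the crate on the incline: the weight component along the slope is m₁g sin 47° = 11 × 9.81 × 0.7314 = 78.925 N and the normal force is N = m₁g cos 47° = 73.594 N.
Kinetic friction opposes the crate's motion down the incline: f = μN = 0.12 × 73.594 = 8.831 N acting up the slope.
Newton's second law for the crate (down-slope positive): 78.925 − 8.831 − T = 11 a. For the hanging counterweight (upward positive): T − 6.6 × 9.81 = 6.6 a.
Adding the two equations eliminates T: 5.348 = 17.6 a, so a = 0.3039 m/s².

0.30 m/s²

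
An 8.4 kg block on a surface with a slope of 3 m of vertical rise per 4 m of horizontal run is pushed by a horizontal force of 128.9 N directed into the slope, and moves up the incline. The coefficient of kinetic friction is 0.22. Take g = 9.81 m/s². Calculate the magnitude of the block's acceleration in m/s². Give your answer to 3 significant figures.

The horizontal push has components F cos 36.87° = 128.9 × 0.8000 = 103.120 N up the incline and F sin 36.87° = 128.9 × 0.6000 = 77.340 N pressing into the surface.
The normal force is therefore N = mg cos 36.87° + F sin 36.87° = 65.923 + 77.340 = 143.263 N, and kinetic friction down the slope is μN = 0.22 × 143.263 = 31.518 N.
Along the incline: F cos 36.87° − mg sin 36.87° − μN = ma, so 103.120 − 49.442 − 31.518 = 8.4 a, giving a = 2.6381 m/s².

2.64 m/s²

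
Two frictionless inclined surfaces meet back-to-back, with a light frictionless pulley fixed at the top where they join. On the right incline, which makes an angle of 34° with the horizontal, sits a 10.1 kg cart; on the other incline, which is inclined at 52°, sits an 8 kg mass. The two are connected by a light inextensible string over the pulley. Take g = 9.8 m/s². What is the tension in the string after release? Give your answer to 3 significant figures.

58.9 N

Resolve each weight along its own incline: the 10.1 kg mass has component 10.1 × 9.8 × sin 34° = 55.349 N down its slope, and the 8 kg mass has 8 × 9.8 × sin 52° = 61.780 N down its slope.
The 8 kg side's 61.780 N exceeds the other side's 55.349 N, so that mass slides down and the 10.1 kg mass slides up. Taking that direction as positive, Newton's second law for the whole system gives 61.780 − 55.349 = (10.1 + 8) a, so a = 6.431 / 18.1 = 0.3553 m/s².
For the 10.1 kg mass (up-slope positive): T − 55.349 = 10.1 × 0.3553, so T = 58.938 N.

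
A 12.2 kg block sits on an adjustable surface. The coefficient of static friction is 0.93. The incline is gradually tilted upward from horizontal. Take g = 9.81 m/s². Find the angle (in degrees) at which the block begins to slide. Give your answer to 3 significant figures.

At the threshold of sliding, static friction is at its maximum μ_s N and exactly balances the weight component along the incline: mg sin θ = μ_s mg cos θ.
Hence tan θ = μ_s = 0.93, so θ = arctan(0.93) = 42.9228°.

42.9°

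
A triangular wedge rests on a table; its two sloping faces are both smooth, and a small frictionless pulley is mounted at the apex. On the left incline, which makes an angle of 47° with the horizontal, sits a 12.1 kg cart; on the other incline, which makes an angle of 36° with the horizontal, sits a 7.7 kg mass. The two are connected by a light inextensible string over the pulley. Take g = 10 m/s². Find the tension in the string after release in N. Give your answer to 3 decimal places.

62.073 N

Resolve each weight along its own incline: the 12.1 kg mass has component 12.1 × 10 × sin 47° = 88.494 N down its slope, and the 7.7 kg mass has 7.7 × 10 × sin 36° = 45.259 N down its slope.
The 12.1 kg side's 88.494 N exceeds the other side's 45.259 N, so that mass slides down and the 7.7 kg mass slides up. Taking that direction as positive, Newton's second law for the whole system gives 88.494 − 45.259 = (12.1 + 7.7) a, so a = 43.235 / 19.8 = 2.1836 m/s².
For the 7.7 kg mass (up-slope positive): T − 45.259 = 7.7 × 2.1836, so T = 62.073 N.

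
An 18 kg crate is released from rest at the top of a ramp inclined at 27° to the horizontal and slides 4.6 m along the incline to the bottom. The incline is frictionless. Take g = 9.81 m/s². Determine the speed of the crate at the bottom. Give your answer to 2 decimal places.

6.40 m/s

The weight component along the incline is mg sin 27° = 80.166 N and the normal force is N = mg cos 27° = 157.334 N.
With no friction, a = g sin 27° = 4.4536 m/s².
Starting from rest over a distance of 4.6 m, v² = 2aL = 2 × 4.4536 × 4.6 = 40.9731, so v = 6.4010 m/s.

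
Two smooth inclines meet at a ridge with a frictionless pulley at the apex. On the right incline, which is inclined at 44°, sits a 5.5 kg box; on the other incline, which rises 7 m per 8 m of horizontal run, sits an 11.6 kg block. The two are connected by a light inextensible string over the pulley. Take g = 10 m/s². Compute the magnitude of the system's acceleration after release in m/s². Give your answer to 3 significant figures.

Resolve each weight along its own incline: the 5.5 kg mass has component 5.5 × 10 × sin 44° = 38.206 N down its slope, and the 11.6 kg mass has 11.6 × 10 × sin 41.19° = 76.387 N down its slope.
The 11.6 kg side's 76.387 N exceeds the other side's 38.206 N, so that mass slides down and the 5.5 kg mass slides up. Taking that direction as positive, Newton's second law for the whole system gives 76.387 − 38.206 = (5.5 + 11.6) a, so a = 38.181 / 17.1 = 2.2328 m/s².

2.23 m/s²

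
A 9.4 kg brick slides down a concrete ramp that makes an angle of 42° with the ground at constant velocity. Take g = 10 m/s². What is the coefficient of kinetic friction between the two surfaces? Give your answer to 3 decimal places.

0.900

At constant velocity the net force along the incline is zero: mg sin 42° = μ mg cos 42°.
So μ = tan 42° = 0.6691 / 0.7431 = 0.9004.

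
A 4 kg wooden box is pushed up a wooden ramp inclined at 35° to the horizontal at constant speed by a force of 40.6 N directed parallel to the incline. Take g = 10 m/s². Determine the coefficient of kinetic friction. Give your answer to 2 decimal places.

At constant speed ΣF = 0 along the incline. The applied 40.6 N acts up the slope; the weight component mg sin 35° = 22.943 N and kinetic friction μN both act down the slope.
So 40.6 = 22.943 + μ × 32.766, giving μ = (40.6 − 22.943) / 32.766 = 0.5389.

0.54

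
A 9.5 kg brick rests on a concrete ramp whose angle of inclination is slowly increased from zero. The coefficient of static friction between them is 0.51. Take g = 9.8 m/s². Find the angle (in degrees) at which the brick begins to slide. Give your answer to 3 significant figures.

27.0°

At the threshold of sliding, static friction is at its maximum μ_s N and exactly balances the weight component along the incline: mg sin θ = μ_s mg cos θ.
Hence tan θ = μ_s = 0.51, so θ = arctan(0.51) = 27.0216°.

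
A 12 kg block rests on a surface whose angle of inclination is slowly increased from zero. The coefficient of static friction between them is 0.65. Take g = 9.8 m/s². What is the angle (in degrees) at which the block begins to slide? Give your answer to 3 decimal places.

At the threshold of sliding, static friction is at its maximum μ_s N and exactly balances the weight component along the incline: mg sin θ = μ_s mg cos θ.
Hence tan θ = μ_s = 0.65, so θ = arctan(0.65) = 33.0239°.

33.024°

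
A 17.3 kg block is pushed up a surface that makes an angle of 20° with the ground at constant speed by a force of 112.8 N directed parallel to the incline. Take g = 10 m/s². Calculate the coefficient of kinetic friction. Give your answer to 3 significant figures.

At constant speed ΣF = 0 along the incline. The applied 112.8 N acts up the slope; the weight component mg sin 20° = 59.169 N and kinetic friction μN both act down the slope.
So 112.8 = 59.169 + μ × 162.567, giving μ = (112.8 − 59.169) / 162.567 = 0.3299.

0.330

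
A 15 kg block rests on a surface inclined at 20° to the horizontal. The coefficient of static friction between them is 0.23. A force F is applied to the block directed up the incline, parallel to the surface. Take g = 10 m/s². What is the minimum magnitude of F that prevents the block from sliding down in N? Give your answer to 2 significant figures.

19 N

The normal force is N = mg cos 20° = 140.954 N. With F at its minimum the block is on the verge of sliding down, so static friction is at its maximum μ_s N = 0.23 × 140.954 = 32.419 N and acts up the slope.
Equilibrium along the incline: F + μ_s N = mg sin 20°, so F = 51.303 − 32.419 = 18.884 N.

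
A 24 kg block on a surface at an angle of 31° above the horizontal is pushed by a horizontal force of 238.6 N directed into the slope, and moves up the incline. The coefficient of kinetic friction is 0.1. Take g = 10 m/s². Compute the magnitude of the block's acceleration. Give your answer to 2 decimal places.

2.00 m/s²

The horizontal push has components F cos 31° = 238.6 × 0.8572 = 204.528 N up the incline and F sin 31° = 238.6 × 0.5150 = 122.879 N pressing into the surface.
The normal force is therefore N = mg cos 31° + F sin 31° = 205.728 + 122.879 = 328.607 N, and kinetic friction down the slope is μN = 0.1 × 328.607 = 32.861 N.
Along the incline: F cos 31° − mg sin 31° − μN = ma, so 204.528 − 123.600 − 32.861 = 24 a, giving a = 2.0028 m/s².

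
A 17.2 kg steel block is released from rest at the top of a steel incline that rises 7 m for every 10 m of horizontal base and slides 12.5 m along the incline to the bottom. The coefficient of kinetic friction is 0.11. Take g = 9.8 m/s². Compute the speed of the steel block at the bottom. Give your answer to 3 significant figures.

The weight component along the incline is mg sin 34.99° = 96.663 N and the normal force is N = mg cos 34.99° = 138.090 N.
Friction up the slope is f = μN = 0.11 × 138.090 = 15.190 N, so the net downslope force is 96.663 − 15.190 = 81.473 N and a = 81.473 / 17.2 = 4.7368 m/s².
Starting from rest over a distance of 12.5 m, v² = 2aL = 2 × 4.7368 × 12.5 = 118.4200, so v = 10.8821 m/s.

10.9 m/s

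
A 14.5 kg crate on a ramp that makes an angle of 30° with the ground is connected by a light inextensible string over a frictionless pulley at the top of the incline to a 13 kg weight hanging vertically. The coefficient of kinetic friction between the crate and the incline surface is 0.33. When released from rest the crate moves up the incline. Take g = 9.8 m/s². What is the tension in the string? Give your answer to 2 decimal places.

For the crate on the incline: the weight component along the slope is m₁g sin 30° = 14.5 × 9.8 × 0.5000 = 71.050 N and the normal force is N = m₁g cos 30° = 123.062 N.
Kinetic friction opposes the crate's motion up the incline: f = μN = 0.33 × 123.062 = 40.610 N acting down the slope.
Newton's second law for the crate (up-slope positive): T − 71.050 − 40.610 = 14.5 a. For the hanging weight (downward positive): 13 × 9.8 − T = 13 a.
Adding the two equations eliminates T: 15.740 = 27.5 a, so a = 0.5724 m/s².
Then from the hanging weight's equation, T = 13 × (9.8 − 0.5724) = 119.959 N.

119.96 N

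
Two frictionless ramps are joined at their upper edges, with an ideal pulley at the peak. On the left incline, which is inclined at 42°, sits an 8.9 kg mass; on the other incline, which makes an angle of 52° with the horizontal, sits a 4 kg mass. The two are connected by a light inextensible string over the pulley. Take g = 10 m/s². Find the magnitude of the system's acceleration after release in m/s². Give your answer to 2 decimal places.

2.17 m/s²

Resolve each weight along its own incline: the 8.9 kg mass has component 8.9 × 10 × sin 42° = 59.553 N down its slope, and the 4 kg mass has 4 × 10 × sin 52° = 31.520 N down its slope.
The 8.9 kg side's 59.553 N exceeds the other side's 31.520 N, so that mass slides down and the 4 kg mass slides up. Taking that direction as positive, Newton's second law for the whole system gives 59.553 − 31.520 = (8.9 + 4) a, so a = 28.033 / 12.9 = 2.1731 m/s².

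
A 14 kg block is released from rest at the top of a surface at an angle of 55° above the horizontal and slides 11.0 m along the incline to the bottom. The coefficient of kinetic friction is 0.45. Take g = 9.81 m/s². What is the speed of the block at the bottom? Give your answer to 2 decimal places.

The weight component along the incline is mg sin 55° = 112.502 N and the normal force is N = mg cos 55° = 78.775 N.
Friction up the slope is f = μN = 0.45 × 78.775 = 35.449 N, so the net downslope force is 112.502 − 35.449 = 77.053 N and a = 77.053 / 14 = 5.5038 m/s².
Starting from rest over a distance of 11.0 m, v² = 2aL = 2 × 5.5038 × 11.0 = 121.0836, so v = 11.0038 m/s.

11.00 m/s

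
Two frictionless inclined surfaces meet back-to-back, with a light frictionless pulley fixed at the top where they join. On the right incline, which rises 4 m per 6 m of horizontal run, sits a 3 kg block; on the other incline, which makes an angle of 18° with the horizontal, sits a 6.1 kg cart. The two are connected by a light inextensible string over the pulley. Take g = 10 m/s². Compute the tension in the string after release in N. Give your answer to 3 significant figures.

Resolve each weight along its own incline: the 3 kg mass has component 3 × 10 × sin 33.69° = 16.641 N down its slope, and the 6.1 kg mass has 6.1 × 10 × sin 18° = 18.850 N down its slope.
The 6.1 kg side's 18.850 N exceeds the other side's 16.641 N, so that mass slides down and the 3 kg mass slides up. Taking that direction as positive, Newton's second law for the whole system gives 18.850 − 16.641 = (3 + 6.1) a, so a = 2.209 / 9.1 = 0.2427 m/s².
For the 3 kg mass (up-slope positive): T − 16.641 = 3 × 0.2427, so T = 17.369 N.

17.4 N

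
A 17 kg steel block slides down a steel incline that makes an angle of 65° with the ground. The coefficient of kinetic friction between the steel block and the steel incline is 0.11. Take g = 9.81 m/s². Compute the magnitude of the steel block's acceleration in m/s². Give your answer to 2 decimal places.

Resolving the weight along the incline: the component pulling the steel block down the slope is mg sin 65° = 17 × 9.81 × 0.9063 = 151.144 N, and the normal force is N = mg cos 65° = 17 × 9.81 × 0.4226 = 70.477 N.
Kinetic friction acts up the slope with magnitude f = μN = 0.11 × 70.477 = 7.752 N.
Net force along the incline is 151.144 − 7.752 = 143.392 N, so a = 143.392 / 17 = 8.4348 m/s².

8.43 m/s²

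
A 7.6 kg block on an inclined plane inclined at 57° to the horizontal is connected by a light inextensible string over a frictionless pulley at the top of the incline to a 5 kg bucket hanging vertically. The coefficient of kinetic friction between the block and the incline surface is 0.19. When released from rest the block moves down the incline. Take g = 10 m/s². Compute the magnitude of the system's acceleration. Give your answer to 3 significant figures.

For the block on the incline: the weight component along the slope is m₁g sin 57° = 7.6 × 10 × 0.8387 = 63.741 N and the normal force is N = m₁g cos 57° = 41.393 N.
Kinetic friction opposes the block's motion down the incline: f = μN = 0.19 × 41.393 = 7.865 N acting up the slope.
Newton's second law for the block (down-slope positive): 63.741 − 7.865 − T = 7.6 a. For the hanging bucket (upward positive): T − 5 × 10 = 5 a.
Adding the two equations eliminates T: 5.876 = 12.6 a, so a = 0.4663 m/s².

0.466 m/s²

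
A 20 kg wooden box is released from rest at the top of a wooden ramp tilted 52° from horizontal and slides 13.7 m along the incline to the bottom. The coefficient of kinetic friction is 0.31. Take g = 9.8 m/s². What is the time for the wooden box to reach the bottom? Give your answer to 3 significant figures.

2.16 s

The weight component along the incline is mg sin 52° = 154.450 N and the normal force is N = mg cos 52° = 120.670 N.
Friction up the slope is f = μN = 0.31 × 120.670 = 37.408 N, so the net downslope force is 154.450 − 37.408 = 117.042 N and a = 117.042 / 20 = 5.8521 m/s².
Starting from rest, L = ½at², so t = √(2L/a) = √(2 × 13.7 / 5.8521) = 2.1638 s.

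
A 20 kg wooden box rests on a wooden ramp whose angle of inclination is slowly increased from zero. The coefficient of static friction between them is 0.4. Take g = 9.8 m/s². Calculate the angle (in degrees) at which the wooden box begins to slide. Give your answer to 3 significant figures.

21.8°

At the threshold of sliding, static friction is at its maximum μ_s N and exactly balances the weight component along the incline: mg sin θ = μ_s mg cos θ.
Hence tan θ = μ_s = 0.4, so θ = arctan(0.4) = 21.8014°.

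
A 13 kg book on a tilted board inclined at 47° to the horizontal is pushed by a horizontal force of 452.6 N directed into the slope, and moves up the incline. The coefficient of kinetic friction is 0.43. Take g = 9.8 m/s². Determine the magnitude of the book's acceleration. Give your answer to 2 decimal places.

The horizontal push has components F cos 47° = 452.6 × 0.6820 = 308.673 N up the incline and F sin 47° = 452.6 × 0.7314 = 331.032 N pressing into the surface.
The normal force is therefore N = mg cos 47° + F sin 47° = 86.887 + 331.032 = 417.919 N, and kinetic friction down the slope is μN = 0.43 × 417.919 = 179.705 N.
Along the incline: F cos 47° − mg sin 47° − μN = ma, so 308.673 − 93.180 − 179.705 = 13 a, giving a = 2.7529 m/s².

2.75 m/s²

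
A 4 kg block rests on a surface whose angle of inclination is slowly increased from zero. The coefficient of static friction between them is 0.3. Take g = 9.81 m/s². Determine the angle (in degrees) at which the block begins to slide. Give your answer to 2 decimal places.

At the threshold of sliding, static friction is at its maximum μ_s N and exactly balances the weight component along the incline: mg sin θ = μ_s mg cos θ.
Hence tan θ = μ_s = 0.3, so θ = arctan(0.3) = 16.6992°.

16.70°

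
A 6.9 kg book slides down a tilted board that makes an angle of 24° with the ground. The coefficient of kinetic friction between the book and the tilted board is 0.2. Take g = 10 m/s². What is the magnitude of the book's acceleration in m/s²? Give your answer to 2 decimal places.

Resolving the weight along the incline: the component pulling the book down the slope is mg sin 24° = 6.9 × 10 × 0.4067 = 28.062 N, and the normal force is N = mg cos 24° = 6.9 × 10 × 0.9135 = 63.032 N.
Kinetic friction acts up the slope with magnitude f = μN = 0.2 × 63.032 = 12.606 N.
Net force along the incline is 28.062 − 12.606 = 15.456 N, so a = 15.456 / 6.9 = 2.2400 m/s².

2.24 m/s²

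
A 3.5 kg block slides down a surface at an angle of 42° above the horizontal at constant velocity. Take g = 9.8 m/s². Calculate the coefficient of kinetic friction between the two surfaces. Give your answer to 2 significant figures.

0.90

At constant velocity the net force along the incline is zero: mg sin 42° = μ mg cos 42°.
So μ = tan 42° = 0.6691 / 0.7431 = 0.9004.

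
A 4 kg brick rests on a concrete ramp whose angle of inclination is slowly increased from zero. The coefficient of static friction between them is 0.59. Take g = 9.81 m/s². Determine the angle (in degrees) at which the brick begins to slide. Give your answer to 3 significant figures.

30.5°

At the threshold of sliding, static friction is at its maximum μ_s N and exactly balances the weight component along the incline: mg sin θ = μ_s mg cos θ.
Hence tan θ = μ_s = 0.59, so θ = arctan(0.59) = 30.5406°.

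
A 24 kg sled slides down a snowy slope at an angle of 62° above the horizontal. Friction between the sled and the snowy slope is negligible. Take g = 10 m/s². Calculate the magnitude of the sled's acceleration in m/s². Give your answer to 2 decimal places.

Resolving the weight along the incline: the component pulling the sled down the slope is mg sin 62° = 24 × 10 × 0.8829 = 211.896 N, and the normal force is N = mg cos 62° = 24 × 10 × 0.4695 = 112.680 N.
With no friction the net force along the incline is 211.896 N, so a = g sin 62° = 211.896 / 24 = 8.8290 m/s².

8.83 m/s²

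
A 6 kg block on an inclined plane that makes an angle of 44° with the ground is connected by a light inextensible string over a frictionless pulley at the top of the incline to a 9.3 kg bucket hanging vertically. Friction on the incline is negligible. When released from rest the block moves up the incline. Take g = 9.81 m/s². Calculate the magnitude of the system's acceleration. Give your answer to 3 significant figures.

For the block on the incline: the weight component along the slope is m₁g sin 44° = 6 × 9.81 × 0.6947 = 40.890 N and the normal force is N = m₁g cos 44° = 42.340 N.
Newton's second law for the block (up-slope positive): T − 40.890 = 6 a. For the hanging bucket (downward positive): 9.3 × 9.81 − T = 9.3 a.
Adding the two equations eliminates T: 50.343 = 15.3 a, so a = 3.2904 m/s².

3.29 m/s²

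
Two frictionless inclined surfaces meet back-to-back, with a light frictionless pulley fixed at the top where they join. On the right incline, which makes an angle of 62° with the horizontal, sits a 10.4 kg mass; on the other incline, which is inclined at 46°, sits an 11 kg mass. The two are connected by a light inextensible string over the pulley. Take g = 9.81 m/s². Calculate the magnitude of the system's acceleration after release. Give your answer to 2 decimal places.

0.58 m/s²

Resolve each weight along its own incline: the 10.4 kg mass has component 10.4 × 9.81 × sin 62° = 90.082 N down its slope, and the 11 kg mass has 11 × 9.81 × sin 46° = 77.624 N down its slope.
The 10.4 kg side's 90.082 N exceeds the other side's 77.624 N, so that mass slides down and the 11 kg mass slides up. Taking that direction as positive, Newton's second law for the whole system gives 90.082 − 77.624 = (10.4 + 11) a, so a = 12.458 / 21.4 = 0.5821 m/s².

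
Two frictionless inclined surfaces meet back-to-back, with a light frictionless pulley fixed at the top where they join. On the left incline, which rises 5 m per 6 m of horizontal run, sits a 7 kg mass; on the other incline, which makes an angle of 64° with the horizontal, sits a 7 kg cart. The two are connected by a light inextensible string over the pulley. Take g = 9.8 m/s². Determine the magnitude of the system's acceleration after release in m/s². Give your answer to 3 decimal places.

1.267 m/s²

Resolve each weight along its own incline: the 7 kg mass has component 7 × 9.8 × sin 39.81° = 43.917 N down its slope, and the 7 kg mass has 7 × 9.8 × sin 64° = 61.657 N down its slope.
The 7 kg side's 61.657 N exceeds the other side's 43.917 N, so that mass slides down and the 7 kg mass slides up. Taking that direction as positive, Newton's second law for the whole system gives 61.657 − 43.917 = (7 + 7) a, so a = 17.740 / 14 = 1.2671 m/s².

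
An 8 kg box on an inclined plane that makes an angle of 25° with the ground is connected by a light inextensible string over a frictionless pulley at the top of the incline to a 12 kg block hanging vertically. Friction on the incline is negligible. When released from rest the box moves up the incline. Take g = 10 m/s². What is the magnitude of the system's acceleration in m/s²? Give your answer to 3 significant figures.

For the box on the incline: the weight component along the slope is m₁g sin 25° = 8 × 10 × 0.4226 = 33.808 N and the normal force is N = m₁g cos 25° = 72.505 N.
Newton's second law for the box (up-slope positive): T − 33.808 = 8 a. For the hanging block (downward positive): 12 × 10 − T = 12 a.
Adding the two equations eliminates T: 86.192 = 20 a, so a = 4.3096 m/s².

4.31 m/s²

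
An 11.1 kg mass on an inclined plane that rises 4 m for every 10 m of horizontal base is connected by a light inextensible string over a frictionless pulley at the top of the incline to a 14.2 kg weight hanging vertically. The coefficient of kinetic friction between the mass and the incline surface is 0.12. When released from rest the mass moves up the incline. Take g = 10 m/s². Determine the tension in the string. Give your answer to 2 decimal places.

92.38 N

For the mass on the incline: the weight component along the slope is m₁g sin 21.80° = 11.1 × 10 × 0.3714 = 41.225 N and the normal force is N = m₁g cos 21.80° = 103.061 N.
Kinetic friction opposes the mass's motion up the incline: f = μN = 0.12 × 103.061 = 12.367 N acting down the slope.
Newton's second law for the mass (up-slope positive): T − 41.225 − 12.367 = 11.1 a. For the hanging weight (downward positive): 14.2 × 10 − T = 14.2 a.
Adding the two equations eliminates T: 88.408 = 25.3 a, so a = 3.4944 m/s².
Then from the hanging weight's equation, T = 14.2 × (10 − 3.4944) = 92.380 N.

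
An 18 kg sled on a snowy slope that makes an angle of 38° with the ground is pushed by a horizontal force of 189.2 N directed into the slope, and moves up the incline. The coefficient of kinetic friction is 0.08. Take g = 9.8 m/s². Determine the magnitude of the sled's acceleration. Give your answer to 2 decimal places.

1.11 m/s²

The horizontal push has components F cos 38° = 189.2 × 0.7880 = 149.090 N up the incline and F sin 38° = 189.2 × 0.6157 = 116.490 N pressing into the surface.
The normal force is therefore N = mg cos 38° + F sin 38° = 139.003 + 116.490 = 255.493 N, and kinetic friction down the slope is μN = 0.08 × 255.493 = 20.439 N.
Along the incline: F cos 38° − mg sin 38° − μN = ma, so 149.090 − 108.609 − 20.439 = 18 a, giving a = 1.1134 m/s².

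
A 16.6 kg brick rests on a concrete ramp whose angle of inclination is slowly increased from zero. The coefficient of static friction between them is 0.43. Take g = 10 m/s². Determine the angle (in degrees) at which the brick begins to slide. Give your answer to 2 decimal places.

23.27°

At the threshold of sliding, static friction is at its maximum μ_s N and exactly balances the weight component along the incline: mg sin θ = μ_s mg cos θ.
Hence tan θ = μ_s = 0.43, so θ = arctan(0.43) = 23.2677°.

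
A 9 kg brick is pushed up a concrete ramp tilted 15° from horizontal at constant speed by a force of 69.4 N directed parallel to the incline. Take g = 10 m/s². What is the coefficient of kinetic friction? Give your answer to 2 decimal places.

At constant speed ΣF = 0 along the incline. The applied 69.4 N acts up the slope; the weight component mg sin 15° = 23.294 N and kinetic friction μN both act down the slope.
So 69.4 = 23.294 + μ × 86.933, giving μ = (69.4 − 23.294) / 86.933 = 0.5304.

0.53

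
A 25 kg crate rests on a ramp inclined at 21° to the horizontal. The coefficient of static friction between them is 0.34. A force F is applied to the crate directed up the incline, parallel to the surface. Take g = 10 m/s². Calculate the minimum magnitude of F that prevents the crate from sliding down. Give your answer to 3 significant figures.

The normal force is N = mg cos 21° = 233.395 N. With F at its minimum the crate is on the verge of sliding down, so static friction is at its maximum μ_s N = 0.34 × 233.395 = 79.354 N and acts up the slope.
Equilibrium along the incline: F + μ_s N = mg sin 21°, so F = 89.592 − 79.354 = 10.238 N.

10.2 N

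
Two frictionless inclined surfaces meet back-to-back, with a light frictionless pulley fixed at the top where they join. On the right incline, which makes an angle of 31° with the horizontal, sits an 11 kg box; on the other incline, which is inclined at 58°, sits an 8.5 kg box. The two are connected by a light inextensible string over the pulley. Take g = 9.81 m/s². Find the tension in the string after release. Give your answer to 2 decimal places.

Resolve each weight along its own incline: the 11 kg mass has component 11 × 9.81 × sin 31° = 55.578 N down its slope, and the 8.5 kg mass has 8.5 × 9.81 × sin 58° = 70.714 N down its slope.
The 8.5 kg side's 70.714 N exceeds the other side's 55.578 N, so that mass slides down and the 11 kg mass slides up. Taking that direction as positive, Newton's second law for the whole system gives 70.714 − 55.578 = (11 + 8.5) a, so a = 15.136 / 19.5 = 0.7762 m/s².
For the 11 kg mass (up-slope positive): T − 55.578 = 11 × 0.7762, so T = 64.116 N.

64.12 N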